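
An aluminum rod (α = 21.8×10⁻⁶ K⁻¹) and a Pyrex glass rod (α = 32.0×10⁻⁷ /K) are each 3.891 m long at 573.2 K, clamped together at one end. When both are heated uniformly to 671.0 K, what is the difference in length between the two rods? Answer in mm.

ΔT = 97.8 K
aluminum: ΔL = 21.8×10⁻⁶ × 3.891 m × 97.8 = 8.2958×10⁻³ m = 8.2958 mm
Pyrex glass: ΔL = 32.0×10⁻⁷ × 3.891 m × 97.8 = 1.2177×10⁻³ m = 1.2177 mm
difference = 8.2958 − 1.2177 = 7.0781 mm

7.08 mm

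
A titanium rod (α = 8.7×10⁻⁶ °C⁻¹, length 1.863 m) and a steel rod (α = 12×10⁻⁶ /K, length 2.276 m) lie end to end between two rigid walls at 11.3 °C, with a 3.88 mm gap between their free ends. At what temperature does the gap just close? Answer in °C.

T = 100 °C

Gap closes when ΔL₁ + ΔL₂ = 3.88 mm = 3.88×10⁻³ m
(α₁L₁ + α₂L₂)ΔT = g
α₁L₁ + α₂L₂ = 8.7×10⁻⁶×1.863 + 12×10⁻⁶×2.276 = 4.35201×10⁻⁵ m/K
ΔT = 3.88×10⁻³ / 4.35201×10⁻⁵ = 89.15 K
T = 11.3 + 89.15 = 100.45 °C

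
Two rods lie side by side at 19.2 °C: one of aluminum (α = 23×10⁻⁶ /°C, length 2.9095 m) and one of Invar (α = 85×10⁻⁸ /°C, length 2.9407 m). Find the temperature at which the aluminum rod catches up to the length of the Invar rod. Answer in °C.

L₁(1 + α₁ΔT) = L₂(1 + α₂ΔT) ⇒ ΔT = (L₂ − L₁)/(α₁L₁ − α₂L₂)
L₂ − L₁ = 2.9407 − 2.9095 = 3.12×10⁻² m
α₁L₁ − α₂L₂ = 23×10⁻⁶×2.9095 − 85×10⁻⁸×2.9407 = 6.4418905×10⁻⁵ m/K
ΔT = 3.12×10⁻² / 6.4418905×10⁻⁵ = 484.330 K
T = 19.2 + 484.330 = 503.530 °C

T = 503.5 °C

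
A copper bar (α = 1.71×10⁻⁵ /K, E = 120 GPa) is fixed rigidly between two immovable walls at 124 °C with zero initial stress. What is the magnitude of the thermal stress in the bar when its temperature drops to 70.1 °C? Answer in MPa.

Fully constrained: the free strain ε = αΔT is blocked, so σ = Eε = EαΔT.
|ΔT| = 53.9 K
σ = 120×10⁹ × 1.71×10⁻⁵ × 53.9 = 1.11×10⁸ Pa

σ = 111 MPa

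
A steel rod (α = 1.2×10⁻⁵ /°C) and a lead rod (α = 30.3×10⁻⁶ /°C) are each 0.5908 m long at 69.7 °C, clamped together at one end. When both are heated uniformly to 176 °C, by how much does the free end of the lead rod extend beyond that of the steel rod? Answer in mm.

1.15 mm

ΔT = 106.3 K
steel: ΔL = 1.2×10⁻⁵ × 0.5908 m × 106.3 = 7.5362×10⁻⁴ m = 0.75362 mm
lead: ΔL = 30.3×10⁻⁶ × 0.5908 m × 106.3 = 1.9029×10⁻³ m = 1.9029 mm
difference = 1.9029 − 0.75362 = 1.14928 mm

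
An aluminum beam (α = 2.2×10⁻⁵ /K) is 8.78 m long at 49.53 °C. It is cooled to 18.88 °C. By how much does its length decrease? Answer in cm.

ΔL = 0.592 cm

|ΔT| = |18.88 − 49.53| = 30.65 K
ΔL = αL₀ΔT = (2.2×10⁻⁵)(8.78)(30.65) = 5.92×10⁻³ m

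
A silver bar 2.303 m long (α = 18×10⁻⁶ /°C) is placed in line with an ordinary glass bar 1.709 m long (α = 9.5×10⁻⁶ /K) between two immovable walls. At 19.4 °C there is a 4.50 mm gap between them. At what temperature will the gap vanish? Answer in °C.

T = 97.4 °C

Gap closes when ΔL₁ + ΔL₂ = 4.50 mm = 4.50×10⁻³ m
(α₁L₁ + α₂L₂)ΔT = g
α₁L₁ + α₂L₂ = 18×10⁻⁶×2.303 + 9.5×10⁻⁶×1.709 = 5.76895×10⁻⁵ m/K
ΔT = 4.50×10⁻³ / 5.76895×10⁻⁵ = 78.004 K
T = 19.4 + 78.004 = 97.404 °C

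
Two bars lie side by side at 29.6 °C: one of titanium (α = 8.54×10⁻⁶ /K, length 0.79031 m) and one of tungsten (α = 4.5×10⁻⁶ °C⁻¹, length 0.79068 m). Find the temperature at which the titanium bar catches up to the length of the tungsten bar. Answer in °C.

T = 145.5 °C

L₁(1 + α₁ΔT) = L₂(1 + α₂ΔT) ⇒ ΔT = (L₂ − L₁)/(α₁L₁ − α₂L₂)
L₂ − L₁ = 0.79068 − 0.79031 = 3.70×10⁻⁴ m
α₁L₁ − α₂L₂ = 8.54×10⁻⁶×0.79031 − 4.5×10⁻⁶×0.79068 = 3.1911874×10⁻⁶ m/K
ΔT = 3.70×10⁻⁴ / 3.1911874×10⁻⁶ = 115.944 K
T = 29.6 + 115.944 = 145.544 °C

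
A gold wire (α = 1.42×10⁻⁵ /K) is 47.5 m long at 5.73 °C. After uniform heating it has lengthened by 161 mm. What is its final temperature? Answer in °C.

T = 244 °C

ΔL = αL₀ΔT ⇒ ΔT = ΔL / (αL₀)
ΔT = 161×10⁻³ m / (1.42×10⁻⁵ × 47.5 m) = 238.70 K
T = 5.73 + 238.70 = 244.43 °C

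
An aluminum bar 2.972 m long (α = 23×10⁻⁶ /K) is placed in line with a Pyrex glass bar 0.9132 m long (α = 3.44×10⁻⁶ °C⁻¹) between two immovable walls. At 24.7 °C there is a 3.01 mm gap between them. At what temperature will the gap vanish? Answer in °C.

T = 66.8 °C

Gap closes when ΔL₁ + ΔL₂ = 3.01 mm = 3.01×10⁻³ m
(α₁L₁ + α₂L₂)ΔT = g
α₁L₁ + α₂L₂ = 23×10⁻⁶×2.972 + 3.44×10⁻⁶×0.9132 = 7.1497408×10⁻⁵ m/K
ΔT = 3.01×10⁻³ / 7.1497408×10⁻⁵ = 42.099 K
T = 24.7 + 42.099 = 66.799 °C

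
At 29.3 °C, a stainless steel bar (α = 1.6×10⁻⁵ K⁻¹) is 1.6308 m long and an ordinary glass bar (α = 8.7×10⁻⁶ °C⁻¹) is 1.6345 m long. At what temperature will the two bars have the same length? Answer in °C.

L₁(1 + α₁ΔT) = L₂(1 + α₂ΔT) ⇒ ΔT = (L₂ − L₁)/(α₁L₁ − α₂L₂)
L₂ − L₁ = 1.6345 − 1.6308 = 3.70×10⁻³ m
α₁L₁ − α₂L₂ = 1.6×10⁻⁵×1.6308 − 8.7×10⁻⁶×1.6345 = 1.187265×10⁻⁵ m/K
ΔT = 3.70×10⁻³ / 1.187265×10⁻⁵ = 311.641 K
T = 29.3 + 311.641 = 340.941 °C

T = 340.9 °C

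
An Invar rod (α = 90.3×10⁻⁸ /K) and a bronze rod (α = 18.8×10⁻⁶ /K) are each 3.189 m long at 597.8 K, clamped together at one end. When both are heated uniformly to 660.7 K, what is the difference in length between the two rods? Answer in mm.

ΔT = 62.9 K
Invar: ΔL = 90.3×10⁻⁸ × 3.189 m × 62.9 = 1.8113×10⁻⁴ m = 0.18113 mm
bronze: ΔL = 18.8×10⁻⁶ × 3.189 m × 62.9 = 3.7711×10⁻³ m = 3.7711 mm
difference = 3.7711 − 0.18113 = 3.58997 mm

3.59 mm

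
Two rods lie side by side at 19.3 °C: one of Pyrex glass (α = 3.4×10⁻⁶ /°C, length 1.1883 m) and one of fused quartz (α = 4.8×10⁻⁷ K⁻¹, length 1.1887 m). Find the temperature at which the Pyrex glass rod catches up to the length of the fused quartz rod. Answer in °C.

T = 134.6 °C

L₁(1 + α₁ΔT) = L₂(1 + α₂ΔT) ⇒ ΔT = (L₂ − L₁)/(α₁L₁ − α₂L₂)
L₂ − L₁ = 1.1887 − 1.1883 = 4.00×10⁻⁴ m
α₁L₁ − α₂L₂ = 3.4×10⁻⁶×1.1883 − 4.8×10⁻⁷×1.1887 = 3.469644×10⁻⁶ m/K
ΔT = 4.00×10⁻⁴ / 3.469644×10⁻⁶ = 115.286 K
T = 19.3 + 115.286 = 134.586 °C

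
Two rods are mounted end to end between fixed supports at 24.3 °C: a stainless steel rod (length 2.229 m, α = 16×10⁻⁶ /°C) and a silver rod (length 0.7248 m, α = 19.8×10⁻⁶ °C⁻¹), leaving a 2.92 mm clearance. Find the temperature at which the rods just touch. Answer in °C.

α₁L₁ = 3.5664×10⁻⁵ m/K, α₂L₂ = 1.435104×10⁻⁵ m/K → total 5.001504×10⁻⁵ m/K
ΔT = g/(α₁L₁+α₂L₂) = 2.92×10⁻³ / 5.001504×10⁻⁵ = 58.382 K
T = 24.3 + 58.382 = 82.682 °C

T = 82.7 °C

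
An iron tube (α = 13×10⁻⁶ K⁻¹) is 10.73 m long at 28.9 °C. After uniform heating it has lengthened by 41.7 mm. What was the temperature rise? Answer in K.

ΔL = αL₀ΔT ⇒ ΔT = ΔL / (αL₀)
ΔT = 41.7×10⁻³ m / (13×10⁻⁶ × 10.73 m) = 298.95 K

ΔT = 299 K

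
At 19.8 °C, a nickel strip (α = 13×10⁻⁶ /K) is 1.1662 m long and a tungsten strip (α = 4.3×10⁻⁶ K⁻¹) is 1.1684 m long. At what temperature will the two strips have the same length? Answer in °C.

T = 236.8 °C

Equal length when α₁L₁ΔT − α₂L₂ΔT = L₂ − L₁ = 2.20×10⁻³ m
α₁L₁ = 1.51606×10⁻⁵, α₂L₂ = 5.02412×10⁻⁶ → Δ(αL) = 1.013648×10⁻⁵ m/K
ΔT = 2.20×10⁻³ / 1.013648×10⁻⁵ = 217.038 K, so T = 19.8 + 217.038 = 236.838 °C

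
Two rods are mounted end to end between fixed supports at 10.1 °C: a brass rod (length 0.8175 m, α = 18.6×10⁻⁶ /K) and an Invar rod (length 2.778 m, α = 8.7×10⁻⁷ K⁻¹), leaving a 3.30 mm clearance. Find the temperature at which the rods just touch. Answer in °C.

T = 197 °C

α₁L₁ = 1.52055×10⁻⁵ m/K, α₂L₂ = 2.41686×10⁻⁶ m/K → total 1.762236×10⁻⁵ m/K
ΔT = g/(α₁L₁+α₂L₂) = 3.30×10⁻³ / 1.762236×10⁻⁵ = 187.26 K
T = 10.1 + 187.26 = 197.36 °C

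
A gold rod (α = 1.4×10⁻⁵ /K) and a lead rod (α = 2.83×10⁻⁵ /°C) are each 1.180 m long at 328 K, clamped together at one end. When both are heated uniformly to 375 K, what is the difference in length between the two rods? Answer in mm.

ΔT = 47 K
gold: ΔL = 1.4×10⁻⁵ × 1.180 m × 47 = 7.7644×10⁻⁴ m = 0.77644 mm
lead: ΔL = 2.83×10⁻⁵ × 1.180 m × 47 = 1.5695×10⁻³ m = 1.5695 mm
difference = 1.5695 − 0.77644 = 0.79306 mm

0.793 mm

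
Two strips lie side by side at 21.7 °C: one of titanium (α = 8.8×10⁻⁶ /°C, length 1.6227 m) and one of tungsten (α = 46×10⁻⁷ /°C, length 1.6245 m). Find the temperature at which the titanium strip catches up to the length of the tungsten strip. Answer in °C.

T = 286.1 °C

L₁(1 + α₁ΔT) = L₂(1 + α₂ΔT) ⇒ ΔT = (L₂ − L₁)/(α₁L₁ − α₂L₂)
L₂ − L₁ = 1.6245 − 1.6227 = 1.80×10⁻³ m
α₁L₁ − α₂L₂ = 8.8×10⁻⁶×1.6227 − 46×10⁻⁷×1.6245 = 6.80706×10⁻⁶ m/K
ΔT = 1.80×10⁻³ / 6.80706×10⁻⁶ = 264.431 K
T = 21.7 + 264.431 = 286.131 °C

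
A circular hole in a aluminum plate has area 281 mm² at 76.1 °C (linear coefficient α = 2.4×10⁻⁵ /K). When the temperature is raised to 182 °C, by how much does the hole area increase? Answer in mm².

ΔA = 1.43 mm²

Area coefficient ≈ 2α; |ΔT| = 105.9 K
ΔA = 2αA₀ΔT = 2(2.4×10⁻⁵)(281)(105.9) = 1.43 mm²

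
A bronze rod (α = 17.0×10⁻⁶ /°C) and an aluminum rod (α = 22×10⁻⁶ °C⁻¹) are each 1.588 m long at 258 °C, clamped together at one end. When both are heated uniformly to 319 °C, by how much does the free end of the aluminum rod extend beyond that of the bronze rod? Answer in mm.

0.484 mm

ΔT = 61 K
bronze: ΔL = 17.0×10⁻⁶ × 1.588 m × 61 = 1.6468×10⁻³ m = 1.6468 mm
aluminum: ΔL = 22×10⁻⁶ × 1.588 m × 61 = 2.1311×10⁻³ m = 2.1311 mm
difference = 2.1311 − 1.6468 = 0.4843 mm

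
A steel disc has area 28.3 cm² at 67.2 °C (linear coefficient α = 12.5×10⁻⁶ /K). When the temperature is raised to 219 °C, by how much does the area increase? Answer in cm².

Area coefficient ≈ 2α; |ΔT| = 151.8 K
ΔA = 2αA₀ΔT = 2(12.5×10⁻⁶)(28.3)(151.8) = 0.107 cm²

ΔA = 0.107 cm²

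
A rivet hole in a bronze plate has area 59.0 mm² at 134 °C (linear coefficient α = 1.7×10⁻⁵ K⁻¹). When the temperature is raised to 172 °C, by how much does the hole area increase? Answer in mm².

ΔA = 0.0762 mm²

Area coefficient ≈ 2α; |ΔT| = 38 K
ΔA = 2αA₀ΔT = 2(1.7×10⁻⁵)(59.0)(38) = 0.0762 mm²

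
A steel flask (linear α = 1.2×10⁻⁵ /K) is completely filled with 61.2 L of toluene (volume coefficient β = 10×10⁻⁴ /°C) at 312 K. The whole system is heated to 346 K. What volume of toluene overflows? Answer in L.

The flask also expands: β_container ≈ 3α = 3.6×10⁻⁵ /K
Net overflow = V₀(β_liq − 3α_cont)ΔT
β − 3α = 1.00×10⁻³ − 3.6×10⁻⁵ = 9.64×10⁻⁴ /K; ΔT = 34 K
ΔV = 61.2 × 9.64×10⁻⁴ × 34 = 2.01 L

2.01 L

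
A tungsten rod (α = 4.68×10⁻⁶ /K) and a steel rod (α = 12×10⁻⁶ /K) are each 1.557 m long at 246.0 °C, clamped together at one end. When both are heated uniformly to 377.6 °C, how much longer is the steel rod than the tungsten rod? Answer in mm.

1.50 mm

ΔT = 131.6 K
tungsten: ΔL = 4.68×10⁻⁶ × 1.557 m × 131.6 = 9.5894×10⁻⁴ m = 0.95894 mm
steel: ΔL = 12×10⁻⁶ × 1.557 m × 131.6 = 2.4588×10⁻³ m = 2.4588 mm
difference = 2.4588 − 0.95894 = 1.49986 mm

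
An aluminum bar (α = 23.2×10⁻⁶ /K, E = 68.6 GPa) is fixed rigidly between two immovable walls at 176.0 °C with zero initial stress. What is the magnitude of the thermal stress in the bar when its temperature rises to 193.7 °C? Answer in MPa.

σ = 28.2 MPa

Fully constrained: the free strain ε = αΔT is blocked, so σ = Eε = EαΔT.
|ΔT| = 17.7 K
σ = 68.6×10⁹ × 23.2×10⁻⁶ × 17.7 = 2.82×10⁷ Pa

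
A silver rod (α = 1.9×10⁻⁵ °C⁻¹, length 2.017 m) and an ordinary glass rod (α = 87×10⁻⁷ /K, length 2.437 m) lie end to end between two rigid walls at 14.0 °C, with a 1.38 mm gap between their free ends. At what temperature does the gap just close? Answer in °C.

T = 37.2 °C

α₁L₁ = 3.8323×10⁻⁵ m/K, α₂L₂ = 2.12019×10⁻⁵ m/K → total 5.95249×10⁻⁵ m/K
ΔT = g/(α₁L₁+α₂L₂) = 1.38×10⁻³ / 5.95249×10⁻⁵ = 23.184 K
T = 14.0 + 23.184 = 37.184 °C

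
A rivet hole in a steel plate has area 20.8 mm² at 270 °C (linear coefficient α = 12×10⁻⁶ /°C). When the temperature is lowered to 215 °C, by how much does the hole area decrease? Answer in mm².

ΔA = 0.0275 mm²

Area coefficient ≈ 2α; |ΔT| = 55 K
ΔA = 2αA₀ΔT = 2(12×10⁻⁶)(20.8)(55) = 0.0275 mm²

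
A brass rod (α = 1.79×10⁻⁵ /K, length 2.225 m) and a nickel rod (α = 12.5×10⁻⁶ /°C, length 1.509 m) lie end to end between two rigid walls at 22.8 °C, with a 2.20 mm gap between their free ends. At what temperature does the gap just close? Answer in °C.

T = 60.3 °C

α₁L₁ = 3.98275×10⁻⁵ m/K, α₂L₂ = 1.88625×10⁻⁵ m/K → total 5.869×10⁻⁵ m/K
ΔT = g/(α₁L₁+α₂L₂) = 2.20×10⁻³ / 5.869×10⁻⁵ = 37.485 K
T = 22.8 + 37.485 = 60.285 °C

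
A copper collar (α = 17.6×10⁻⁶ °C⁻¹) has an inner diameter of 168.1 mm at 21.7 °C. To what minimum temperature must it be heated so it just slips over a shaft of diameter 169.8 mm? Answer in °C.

T = 596 °C

Required Δd = 169.8 − 168.1 = 1.7 mm
Δd = αd₀ΔT ⇒ ΔT = Δd/(αd₀) = 1.7 / (17.6×10⁻⁶ × 168.1) = 574.60 K
T_min = 21.7 + 574.60 = 596.30 °C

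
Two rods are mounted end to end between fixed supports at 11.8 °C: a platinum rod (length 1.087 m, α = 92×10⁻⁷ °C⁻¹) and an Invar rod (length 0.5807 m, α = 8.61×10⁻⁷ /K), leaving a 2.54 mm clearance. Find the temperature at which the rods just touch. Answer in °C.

T = 254 °C

α₁L₁ = 1.00004×10⁻⁵ m/K, α₂L₂ = 4.999827×10⁻⁷ m/K → total 1.05003827×10⁻⁵ m/K
ΔT = g/(α₁L₁+α₂L₂) = 2.54×10⁻³ / 1.05003827×10⁻⁵ = 241.90 K
T = 11.8 + 241.90 = 253.70 °C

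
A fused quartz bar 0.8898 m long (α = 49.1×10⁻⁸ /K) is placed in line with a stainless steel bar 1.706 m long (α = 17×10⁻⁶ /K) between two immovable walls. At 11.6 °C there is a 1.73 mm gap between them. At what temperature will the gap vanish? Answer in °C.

T = 70.4 °C

Gap closes when ΔL₁ + ΔL₂ = 1.73 mm = 1.73×10⁻³ m
(α₁L₁ + α₂L₂)ΔT = g
α₁L₁ + α₂L₂ = 49.1×10⁻⁸×0.8898 + 17×10⁻⁶×1.706 = 2.94388918×10⁻⁵ m/K
ΔT = 1.73×10⁻³ / 2.94388918×10⁻⁵ = 58.766 K
T = 11.6 + 58.766 = 70.366 °C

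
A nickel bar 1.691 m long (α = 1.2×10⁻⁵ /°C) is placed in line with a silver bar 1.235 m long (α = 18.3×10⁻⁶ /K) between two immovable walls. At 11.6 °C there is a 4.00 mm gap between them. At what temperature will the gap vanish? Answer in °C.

α₁L₁ = 2.0292×10⁻⁵ m/K, α₂L₂ = 2.26005×10⁻⁵ m/K → total 4.28925×10⁻⁵ m/K
ΔT = g/(α₁L₁+α₂L₂) = 4.00×10⁻³ / 4.28925×10⁻⁵ = 93.26 K
T = 11.6 + 93.26 = 104.86 °C

T = 105 °C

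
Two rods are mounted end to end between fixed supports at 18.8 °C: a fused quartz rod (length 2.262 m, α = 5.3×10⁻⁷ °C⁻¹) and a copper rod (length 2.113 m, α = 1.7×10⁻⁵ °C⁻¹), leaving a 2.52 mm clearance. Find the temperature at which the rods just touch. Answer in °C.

Gap closes when ΔL₁ + ΔL₂ = 2.52 mm = 2.52×10⁻³ m
(α₁L₁ + α₂L₂)ΔT = g
α₁L₁ + α₂L₂ = 5.3×10⁻⁷×2.262 + 1.7×10⁻⁵×2.113 = 3.711986×10⁻⁵ m/K
ΔT = 2.52×10⁻³ / 3.711986×10⁻⁵ = 67.888 K
T = 18.8 + 67.888 = 86.688 °C

T = 86.7 °C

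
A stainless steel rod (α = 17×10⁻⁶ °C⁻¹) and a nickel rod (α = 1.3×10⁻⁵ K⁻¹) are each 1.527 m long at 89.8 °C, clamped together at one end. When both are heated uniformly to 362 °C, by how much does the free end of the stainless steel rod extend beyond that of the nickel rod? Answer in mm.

ΔT = 272.2 K
stainless steel: ΔL = 17×10⁻⁶ × 1.527 m × 272.2 = 7.0660×10⁻³ m = 7.0660 mm
nickel: ΔL = 1.3×10⁻⁵ × 1.527 m × 272.2 = 5.4034×10⁻³ m = 5.4034 mm
difference = 7.0660 − 5.4034 = 1.6626 mm

1.66 mm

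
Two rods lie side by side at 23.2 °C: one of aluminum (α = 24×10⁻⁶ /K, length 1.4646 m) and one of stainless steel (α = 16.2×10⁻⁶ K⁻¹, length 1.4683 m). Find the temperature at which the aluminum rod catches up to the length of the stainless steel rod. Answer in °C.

L₁(1 + α₁ΔT) = L₂(1 + α₂ΔT) ⇒ ΔT = (L₂ − L₁)/(α₁L₁ − α₂L₂)
L₂ − L₁ = 1.4683 − 1.4646 = 3.70×10⁻³ m
α₁L₁ − α₂L₂ = 24×10⁻⁶×1.4646 − 16.2×10⁻⁶×1.4683 = 1.136394×10⁻⁵ m/K
ΔT = 3.70×10⁻³ / 1.136394×10⁻⁵ = 325.591 K
T = 23.2 + 325.591 = 348.791 °C

T = 348.8 °C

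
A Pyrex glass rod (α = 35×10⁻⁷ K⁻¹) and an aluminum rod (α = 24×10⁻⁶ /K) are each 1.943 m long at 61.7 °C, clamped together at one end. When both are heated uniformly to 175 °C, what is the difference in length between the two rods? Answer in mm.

4.51 mm

ΔT = 113.3 K
Pyrex glass: ΔL = 35×10⁻⁷ × 1.943 m × 113.3 = 7.7050×10⁻⁴ m = 0.77050 mm
aluminum: ΔL = 24×10⁻⁶ × 1.943 m × 113.3 = 5.2834×10⁻³ m = 5.2834 mm
difference = 5.2834 − 0.77050 = 4.5129 mm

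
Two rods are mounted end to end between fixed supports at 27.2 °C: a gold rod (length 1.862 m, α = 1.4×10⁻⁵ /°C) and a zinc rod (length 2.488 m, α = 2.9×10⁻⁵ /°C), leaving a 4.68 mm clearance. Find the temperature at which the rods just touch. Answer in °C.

T = 74.8 °C

α₁L₁ = 2.6068×10⁻⁵ m/K, α₂L₂ = 7.2152×10⁻⁵ m/K → total 9.822×10⁻⁵ m/K
ΔT = g/(α₁L₁+α₂L₂) = 4.68×10⁻³ / 9.822×10⁻⁵ = 47.648 K
T = 27.2 + 47.648 = 74.848 °C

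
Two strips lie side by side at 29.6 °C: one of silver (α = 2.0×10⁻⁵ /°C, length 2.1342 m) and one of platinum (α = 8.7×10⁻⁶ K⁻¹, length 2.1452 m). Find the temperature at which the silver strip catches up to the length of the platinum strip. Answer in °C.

T = 487.5 °C

Equal length when α₁L₁ΔT − α₂L₂ΔT = L₂ − L₁ = 1.10×10⁻² m
α₁L₁ = 4.2684×10⁻⁵, α₂L₂ = 1.866324×10⁻⁵ → Δ(αL) = 2.402076×10⁻⁵ m/K
ΔT = 1.10×10⁻² / 2.402076×10⁻⁵ = 457.937 K, so T = 29.6 + 457.937 = 487.537 °C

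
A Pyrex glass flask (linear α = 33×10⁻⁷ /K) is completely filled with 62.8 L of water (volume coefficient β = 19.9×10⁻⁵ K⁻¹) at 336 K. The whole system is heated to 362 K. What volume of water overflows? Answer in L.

0.309 L

The flask also expands: β_container ≈ 3α = 9.9×10⁻⁶ /K
Net overflow = V₀(β_liq − 3α_cont)ΔT
β − 3α = 1.99×10⁻⁴ − 9.9×10⁻⁶ = 1.891×10⁻⁴ /K; ΔT = 26 K
ΔV = 62.8 × 1.891×10⁻⁴ × 26 = 0.309 L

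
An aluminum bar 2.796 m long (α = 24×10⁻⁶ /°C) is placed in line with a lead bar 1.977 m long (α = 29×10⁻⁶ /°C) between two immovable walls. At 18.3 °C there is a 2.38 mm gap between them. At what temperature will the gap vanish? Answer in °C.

Gap closes when ΔL₁ + ΔL₂ = 2.38 mm = 2.38×10⁻³ m
(α₁L₁ + α₂L₂)ΔT = g
α₁L₁ + α₂L₂ = 24×10⁻⁶×2.796 + 29×10⁻⁶×1.977 = 1.24437×10⁻⁴ m/K
ΔT = 2.38×10⁻³ / 1.24437×10⁻⁴ = 19.126 K
T = 18.3 + 19.126 = 37.426 °C

T = 37.4 °C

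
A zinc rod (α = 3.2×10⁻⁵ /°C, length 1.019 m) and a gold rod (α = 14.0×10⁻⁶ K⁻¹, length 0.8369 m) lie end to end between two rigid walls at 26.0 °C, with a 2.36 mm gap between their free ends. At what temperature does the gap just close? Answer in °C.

Gap closes when ΔL₁ + ΔL₂ = 2.36 mm = 2.36×10⁻³ m
(α₁L₁ + α₂L₂)ΔT = g
α₁L₁ + α₂L₂ = 3.2×10⁻⁵×1.019 + 14.0×10⁻⁶×0.8369 = 4.43246×10⁻⁵ m/K
ΔT = 2.36×10⁻³ / 4.43246×10⁻⁵ = 53.244 K
T = 26.0 + 53.244 = 79.244 °C

T = 79.2 °C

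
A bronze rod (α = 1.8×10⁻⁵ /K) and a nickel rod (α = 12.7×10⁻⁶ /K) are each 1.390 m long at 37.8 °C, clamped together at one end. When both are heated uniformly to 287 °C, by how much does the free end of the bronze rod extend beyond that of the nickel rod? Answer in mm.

1.84 mm

ΔT = 249.2 K
bronze: ΔL = 1.8×10⁻⁵ × 1.390 m × 249.2 = 6.2350×10⁻³ m = 6.2350 mm
nickel: ΔL = 12.7×10⁻⁶ × 1.390 m × 249.2 = 4.3991×10⁻³ m = 4.3991 mm
difference = 6.2350 − 4.3991 = 1.8359 mm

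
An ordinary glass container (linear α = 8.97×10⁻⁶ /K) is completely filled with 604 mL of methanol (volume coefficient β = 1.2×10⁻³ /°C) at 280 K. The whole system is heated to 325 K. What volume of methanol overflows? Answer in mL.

The container also expands: β_container ≈ 3α = 2.691×10⁻⁵ /K
Net overflow = V₀(β_liq − 3α_cont)ΔT
β − 3α = 1.20×10⁻³ − 2.691×10⁻⁵ = 1.17309×10⁻³ /K; ΔT = 45 K
ΔV = 604 × 1.17309×10⁻³ × 45 = 31.9 mL

31.9 mL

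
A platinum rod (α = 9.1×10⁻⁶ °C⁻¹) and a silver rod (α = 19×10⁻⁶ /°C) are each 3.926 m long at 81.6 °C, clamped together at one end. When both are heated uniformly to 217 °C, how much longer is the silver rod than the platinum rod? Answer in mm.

ΔT = 135.4 K
platinum: ΔL = 9.1×10⁻⁶ × 3.926 m × 135.4 = 4.8374×10⁻³ m = 4.8374 mm
silver: ΔL = 19×10⁻⁶ × 3.926 m × 135.4 = 1.0100×10⁻² m = 10.100 mm
difference = 10.100 − 4.8374 = 5.2626 mm

5.26 mm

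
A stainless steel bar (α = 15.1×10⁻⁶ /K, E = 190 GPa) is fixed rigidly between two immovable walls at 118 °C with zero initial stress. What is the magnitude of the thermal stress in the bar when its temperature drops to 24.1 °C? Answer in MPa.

Fully constrained: the free strain ε = αΔT is blocked, so σ = Eε = EαΔT.
|ΔT| = 93.9 K
σ = 190×10⁹ × 15.1×10⁻⁶ × 93.9 = 2.69×10⁸ Pa

σ = 269 MPa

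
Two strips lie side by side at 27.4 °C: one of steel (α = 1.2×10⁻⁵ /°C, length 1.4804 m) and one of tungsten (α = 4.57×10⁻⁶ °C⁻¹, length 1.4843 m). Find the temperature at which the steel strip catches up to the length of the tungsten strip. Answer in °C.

T = 382.5 °C

L₁(1 + α₁ΔT) = L₂(1 + α₂ΔT) ⇒ ΔT = (L₂ − L₁)/(α₁L₁ − α₂L₂)
L₂ − L₁ = 1.4843 − 1.4804 = 3.90×10⁻³ m
α₁L₁ − α₂L₂ = 1.2×10⁻⁵×1.4804 − 4.57×10⁻⁶×1.4843 = 1.0981549×10⁻⁵ m/K
ΔT = 3.90×10⁻³ / 1.0981549×10⁻⁵ = 355.141 K
T = 27.4 + 355.141 = 382.541 °C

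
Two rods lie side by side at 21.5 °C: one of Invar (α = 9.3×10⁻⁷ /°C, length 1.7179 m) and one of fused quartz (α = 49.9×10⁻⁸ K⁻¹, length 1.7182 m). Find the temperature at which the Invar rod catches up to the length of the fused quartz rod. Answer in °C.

Equal length when α₁L₁ΔT − α₂L₂ΔT = L₂ − L₁ = 3.00×10⁻⁴ m
α₁L₁ = 1.597647×10⁻⁶, α₂L₂ = 8.573818×10⁻⁷ → Δ(αL) = 7.402652×10⁻⁷ m/K
ΔT = 3.00×10⁻⁴ / 7.402652×10⁻⁷ = 405.260 K, so T = 21.5 + 405.260 = 426.760 °C

T = 426.8 °C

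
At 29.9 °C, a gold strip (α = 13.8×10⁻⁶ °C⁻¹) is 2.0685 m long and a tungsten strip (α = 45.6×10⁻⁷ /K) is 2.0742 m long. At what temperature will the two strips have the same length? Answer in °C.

Equal length when α₁L₁ΔT − α₂L₂ΔT = L₂ − L₁ = 5.70×10⁻³ m
α₁L₁ = 2.85453×10⁻⁵, α₂L₂ = 9.458352×10⁻⁶ → Δ(αL) = 1.9086948×10⁻⁵ m/K
ΔT = 5.70×10⁻³ / 1.9086948×10⁻⁵ = 298.633 K, so T = 29.9 + 298.633 = 328.533 °C

T = 328.5 °C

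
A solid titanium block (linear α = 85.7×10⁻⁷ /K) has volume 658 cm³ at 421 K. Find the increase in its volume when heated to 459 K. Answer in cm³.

ΔV = 0.643 cm³

Isotropic solid: β ≈ 3α = 2.6×10⁻⁵ /K; ΔT = 38 K
ΔV = 3αV₀ΔT = 3(85.7×10⁻⁷)(658)(38) = 0.643 cm³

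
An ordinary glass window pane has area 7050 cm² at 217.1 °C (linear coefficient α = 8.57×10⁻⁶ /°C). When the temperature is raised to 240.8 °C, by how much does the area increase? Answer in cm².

Area coefficient ≈ 2α; |ΔT| = 23.7 K
ΔA = 2αA₀ΔT = 2(8.57×10⁻⁶)(7050)(23.7) = 2.86 cm²

ΔA = 2.86 cm²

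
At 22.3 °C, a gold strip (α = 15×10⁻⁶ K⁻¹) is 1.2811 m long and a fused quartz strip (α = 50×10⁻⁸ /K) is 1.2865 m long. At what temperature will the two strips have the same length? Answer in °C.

T = 313.0 °C

Equal length when α₁L₁ΔT − α₂L₂ΔT = L₂ − L₁ = 5.40×10⁻³ m
α₁L₁ = 1.92165×10⁻⁵, α₂L₂ = 6.4325×10⁻⁷ → Δ(αL) = 1.857325×10⁻⁵ m/K
ΔT = 5.40×10⁻³ / 1.857325×10⁻⁵ = 290.741 K, so T = 22.3 + 290.741 = 313.041 °C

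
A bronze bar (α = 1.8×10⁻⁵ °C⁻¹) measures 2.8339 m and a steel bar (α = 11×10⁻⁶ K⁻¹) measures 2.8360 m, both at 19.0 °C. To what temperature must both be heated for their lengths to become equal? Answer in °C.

Equal length when α₁L₁ΔT − α₂L₂ΔT = L₂ − L₁ = 2.10×10⁻³ m
α₁L₁ = 5.10102×10⁻⁵, α₂L₂ = 3.1196×10⁻⁵ → Δ(αL) = 1.98142×10⁻⁵ m/K
ΔT = 2.10×10⁻³ / 1.98142×10⁻⁵ = 105.985 K, so T = 19.0 + 105.985 = 124.985 °C

T = 125.0 °C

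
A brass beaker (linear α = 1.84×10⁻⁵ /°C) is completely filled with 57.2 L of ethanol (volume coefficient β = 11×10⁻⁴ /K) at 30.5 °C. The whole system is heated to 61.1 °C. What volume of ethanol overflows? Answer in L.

The beaker also expands: β_container ≈ 3α = 5.52×10⁻⁵ /K
Net overflow = V₀(β_liq − 3α_cont)ΔT
β − 3α = 1.10×10⁻³ − 5.52×10⁻⁵ = 1.0448×10⁻³ /K; ΔT = 30.6 K
ΔV = 57.2 × 1.0448×10⁻³ × 30.6 = 1.83 L

1.83 L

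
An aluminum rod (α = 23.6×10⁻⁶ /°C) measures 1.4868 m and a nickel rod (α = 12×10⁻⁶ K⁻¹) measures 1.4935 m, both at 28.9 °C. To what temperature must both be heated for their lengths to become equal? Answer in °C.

L₁(1 + α₁ΔT) = L₂(1 + α₂ΔT) ⇒ ΔT = (L₂ − L₁)/(α₁L₁ − α₂L₂)
L₂ − L₁ = 1.4935 − 1.4868 = 6.70×10⁻³ m
α₁L₁ − α₂L₂ = 23.6×10⁻⁶×1.4868 − 12×10⁻⁶×1.4935 = 1.716648×10⁻⁵ m/K
ΔT = 6.70×10⁻³ / 1.716648×10⁻⁵ = 390.296 K
T = 28.9 + 390.296 = 419.196 °C

T = 419.2 °C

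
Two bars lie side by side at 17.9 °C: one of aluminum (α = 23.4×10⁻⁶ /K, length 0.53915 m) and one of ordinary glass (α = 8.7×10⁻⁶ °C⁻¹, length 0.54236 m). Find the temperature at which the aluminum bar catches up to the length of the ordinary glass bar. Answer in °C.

L₁(1 + α₁ΔT) = L₂(1 + α₂ΔT) ⇒ ΔT = (L₂ − L₁)/(α₁L₁ − α₂L₂)
L₂ − L₁ = 0.54236 − 0.53915 = 3.21×10⁻³ m
α₁L₁ − α₂L₂ = 23.4×10⁻⁶×0.53915 − 8.7×10⁻⁶×0.54236 = 7.897578×10⁻⁶ m/K
ΔT = 3.21×10⁻³ / 7.897578×10⁻⁶ = 406.454 K
T = 17.9 + 406.454 = 424.354 °C

T = 424.4 °C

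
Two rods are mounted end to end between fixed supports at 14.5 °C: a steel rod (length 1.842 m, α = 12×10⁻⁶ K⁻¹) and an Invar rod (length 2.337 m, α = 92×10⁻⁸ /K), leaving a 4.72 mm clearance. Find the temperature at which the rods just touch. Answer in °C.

Gap closes when ΔL₁ + ΔL₂ = 4.72 mm = 4.72×10⁻³ m
(α₁L₁ + α₂L₂)ΔT = g
α₁L₁ + α₂L₂ = 12×10⁻⁶×1.842 + 92×10⁻⁸×2.337 = 2.425404×10⁻⁵ m/K
ΔT = 4.72×10⁻³ / 2.425404×10⁻⁵ = 194.61 K
T = 14.5 + 194.61 = 209.11 °C

T = 209 °C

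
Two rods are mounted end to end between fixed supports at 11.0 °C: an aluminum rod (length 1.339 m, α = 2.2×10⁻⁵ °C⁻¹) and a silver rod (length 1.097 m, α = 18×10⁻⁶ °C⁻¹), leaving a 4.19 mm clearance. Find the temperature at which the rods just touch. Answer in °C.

α₁L₁ = 2.9458×10⁻⁵ m/K, α₂L₂ = 1.9746×10⁻⁵ m/K → total 4.9204×10⁻⁵ m/K
ΔT = g/(α₁L₁+α₂L₂) = 4.19×10⁻³ / 4.9204×10⁻⁵ = 85.156 K
T = 11.0 + 85.156 = 96.156 °C

T = 96.2 °C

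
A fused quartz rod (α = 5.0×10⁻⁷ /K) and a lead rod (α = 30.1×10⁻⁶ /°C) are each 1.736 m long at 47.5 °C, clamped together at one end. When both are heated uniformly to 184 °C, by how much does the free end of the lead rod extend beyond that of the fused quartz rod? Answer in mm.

7.01 mm

ΔT = 136.5 K
fused quartz: ΔL = 5.0×10⁻⁷ × 1.736 m × 136.5 = 1.1848×10⁻⁴ m = 0.11848 mm
lead: ΔL = 30.1×10⁻⁶ × 1.736 m × 136.5 = 7.1326×10⁻³ m = 7.1326 mm
difference = 7.1326 − 0.11848 = 7.01412 mm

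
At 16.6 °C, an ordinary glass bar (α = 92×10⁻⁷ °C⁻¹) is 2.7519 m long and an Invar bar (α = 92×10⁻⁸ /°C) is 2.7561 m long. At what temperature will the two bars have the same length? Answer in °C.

T = 201.0 °C

Equal length when α₁L₁ΔT − α₂L₂ΔT = L₂ − L₁ = 4.20×10⁻³ m
α₁L₁ = 2.531748×10⁻⁵, α₂L₂ = 2.535612×10⁻⁶ → Δ(αL) = 2.2781868×10⁻⁵ m/K
ΔT = 4.20×10⁻³ / 2.2781868×10⁻⁵ = 184.357 K, so T = 16.6 + 184.357 = 200.957 °C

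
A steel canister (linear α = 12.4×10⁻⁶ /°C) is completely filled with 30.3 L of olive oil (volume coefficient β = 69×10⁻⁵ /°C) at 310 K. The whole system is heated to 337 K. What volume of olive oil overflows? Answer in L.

0.534 L

The canister also expands: β_container ≈ 3α = 3.72×10⁻⁵ /K
Net overflow = V₀(β_liq − 3α_cont)ΔT
β − 3α = 6.90×10⁻⁴ − 3.72×10⁻⁵ = 6.528×10⁻⁴ /K; ΔT = 27 K
ΔV = 30.3 × 6.528×10⁻⁴ × 27 = 0.534 L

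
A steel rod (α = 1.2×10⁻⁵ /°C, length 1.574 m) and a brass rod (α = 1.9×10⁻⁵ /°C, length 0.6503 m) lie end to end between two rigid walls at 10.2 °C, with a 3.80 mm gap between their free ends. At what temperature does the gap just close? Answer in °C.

T = 132 °C

Gap closes when ΔL₁ + ΔL₂ = 3.80 mm = 3.80×10⁻³ m
(α₁L₁ + α₂L₂)ΔT = g
α₁L₁ + α₂L₂ = 1.2×10⁻⁵×1.574 + 1.9×10⁻⁵×0.6503 = 3.12437×10⁻⁵ m/K
ΔT = 3.80×10⁻³ / 3.12437×10⁻⁵ = 121.62 K
T = 10.2 + 121.62 = 131.82 °C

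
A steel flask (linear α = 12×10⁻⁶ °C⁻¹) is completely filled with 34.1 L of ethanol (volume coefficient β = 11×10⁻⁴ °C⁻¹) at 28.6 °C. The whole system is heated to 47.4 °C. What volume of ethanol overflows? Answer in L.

The flask also expands: β_container ≈ 3α = 3.6×10⁻⁵ /K
Net overflow = V₀(β_liq − 3α_cont)ΔT
β − 3α = 1.10×10⁻³ − 3.6×10⁻⁵ = 1.064×10⁻³ /K; ΔT = 18.8 K
ΔV = 34.1 × 1.064×10⁻³ × 18.8 = 0.682 L

0.682 L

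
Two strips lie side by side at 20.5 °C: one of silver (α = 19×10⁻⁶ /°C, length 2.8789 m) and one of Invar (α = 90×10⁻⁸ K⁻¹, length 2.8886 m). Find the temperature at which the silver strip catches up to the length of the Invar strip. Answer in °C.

T = 206.7 °C

L₁(1 + α₁ΔT) = L₂(1 + α₂ΔT) ⇒ ΔT = (L₂ − L₁)/(α₁L₁ − α₂L₂)
L₂ − L₁ = 2.8886 − 2.8789 = 9.70×10⁻³ m
α₁L₁ − α₂L₂ = 19×10⁻⁶×2.8789 − 90×10⁻⁸×2.8886 = 5.209936×10⁻⁵ m/K
ΔT = 9.70×10⁻³ / 5.209936×10⁻⁵ = 186.183 K
T = 20.5 + 186.183 = 206.683 °C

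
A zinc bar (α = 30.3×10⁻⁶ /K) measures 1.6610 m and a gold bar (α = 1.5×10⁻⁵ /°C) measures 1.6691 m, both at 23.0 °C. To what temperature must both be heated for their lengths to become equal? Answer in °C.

Equal length when α₁L₁ΔT − α₂L₂ΔT = L₂ − L₁ = 8.10×10⁻³ m
α₁L₁ = 5.03283×10⁻⁵, α₂L₂ = 2.50365×10⁻⁵ → Δ(αL) = 2.52918×10⁻⁵ m/K
ΔT = 8.10×10⁻³ / 2.52918×10⁻⁵ = 320.262 K, so T = 23.0 + 320.262 = 343.262 °C

T = 343.3 °C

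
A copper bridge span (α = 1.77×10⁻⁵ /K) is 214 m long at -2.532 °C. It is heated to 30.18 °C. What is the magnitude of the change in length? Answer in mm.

|ΔT| = |30.18 − (-2.532)| = 32.712 K
ΔL = αL₀ΔT = (1.77×10⁻⁵)(214)(32.712) = 1.24×10⁻¹ m

ΔL = 124 mm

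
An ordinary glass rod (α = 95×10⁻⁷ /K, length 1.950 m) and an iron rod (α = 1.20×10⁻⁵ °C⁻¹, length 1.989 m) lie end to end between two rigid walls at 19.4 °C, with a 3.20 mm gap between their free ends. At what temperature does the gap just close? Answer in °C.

α₁L₁ = 1.8525×10⁻⁵ m/K, α₂L₂ = 2.3868×10⁻⁵ m/K → total 4.2393×10⁻⁵ m/K
ΔT = g/(α₁L₁+α₂L₂) = 3.20×10⁻³ / 4.2393×10⁻⁵ = 75.484 K
T = 19.4 + 75.484 = 94.884 °C

T = 94.9 °C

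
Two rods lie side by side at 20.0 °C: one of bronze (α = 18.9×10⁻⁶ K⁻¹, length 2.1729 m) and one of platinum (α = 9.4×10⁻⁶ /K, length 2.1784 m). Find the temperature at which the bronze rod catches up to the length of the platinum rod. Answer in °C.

T = 287.1 °C

L₁(1 + α₁ΔT) = L₂(1 + α₂ΔT) ⇒ ΔT = (L₂ − L₁)/(α₁L₁ − α₂L₂)
L₂ − L₁ = 2.1784 − 2.1729 = 5.50×10⁻³ m
α₁L₁ − α₂L₂ = 18.9×10⁻⁶×2.1729 − 9.4×10⁻⁶×2.1784 = 2.059085×10⁻⁵ m/K
ΔT = 5.50×10⁻³ / 2.059085×10⁻⁵ = 267.109 K
T = 20.0 + 267.109 = 287.109 °C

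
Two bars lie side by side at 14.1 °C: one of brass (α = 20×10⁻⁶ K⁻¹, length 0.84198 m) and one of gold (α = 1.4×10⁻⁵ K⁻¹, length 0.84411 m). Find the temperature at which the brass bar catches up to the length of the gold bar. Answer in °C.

L₁(1 + α₁ΔT) = L₂(1 + α₂ΔT) ⇒ ΔT = (L₂ − L₁)/(α₁L₁ − α₂L₂)
L₂ − L₁ = 0.84411 − 0.84198 = 2.13×10⁻³ m
α₁L₁ − α₂L₂ = 20×10⁻⁶×0.84198 − 1.4×10⁻⁵×0.84411 = 5.02206×10⁻⁶ m/K
ΔT = 2.13×10⁻³ / 5.02206×10⁻⁶ = 424.129 K
T = 14.1 + 424.129 = 438.229 °C

T = 438.2 °C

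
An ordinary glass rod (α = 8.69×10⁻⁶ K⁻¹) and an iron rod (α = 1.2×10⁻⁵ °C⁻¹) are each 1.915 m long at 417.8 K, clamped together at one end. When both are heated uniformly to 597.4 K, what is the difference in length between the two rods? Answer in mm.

ΔT = 179.6 K
ordinary glass: ΔL = 8.69×10⁻⁶ × 1.915 m × 179.6 = 2.9888×10⁻³ m = 2.9888 mm
iron: ΔL = 1.2×10⁻⁵ × 1.915 m × 179.6 = 4.1272×10⁻³ m = 4.1272 mm
difference = 4.1272 − 2.9888 = 1.1384 mm

1.14 mm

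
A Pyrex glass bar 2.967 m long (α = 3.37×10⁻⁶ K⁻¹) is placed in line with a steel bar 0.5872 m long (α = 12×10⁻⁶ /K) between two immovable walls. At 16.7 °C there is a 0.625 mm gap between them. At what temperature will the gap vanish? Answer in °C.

T = 53.4 °C

Gap closes when ΔL₁ + ΔL₂ = 0.625 mm = 6.25×10⁻⁴ m
(α₁L₁ + α₂L₂)ΔT = g
α₁L₁ + α₂L₂ = 3.37×10⁻⁶×2.967 + 12×10⁻⁶×0.5872 = 1.704519×10⁻⁵ m/K
ΔT = 6.25×10⁻⁴ / 1.704519×10⁻⁵ = 36.667 K
T = 16.7 + 36.667 = 53.367 °C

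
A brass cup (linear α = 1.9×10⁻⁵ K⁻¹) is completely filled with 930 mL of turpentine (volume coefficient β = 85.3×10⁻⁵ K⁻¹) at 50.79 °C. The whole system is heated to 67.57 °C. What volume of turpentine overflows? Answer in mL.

The cup also expands: β_container ≈ 3α = 5.7×10⁻⁵ /K
Net overflow = V₀(β_liq − 3α_cont)ΔT
β − 3α = 8.53×10⁻⁴ − 5.7×10⁻⁵ = 7.96×10⁻⁴ /K; ΔT = 16.78 K
ΔV = 930 × 7.96×10⁻⁴ × 16.78 = 12.4 mL

12.4 mL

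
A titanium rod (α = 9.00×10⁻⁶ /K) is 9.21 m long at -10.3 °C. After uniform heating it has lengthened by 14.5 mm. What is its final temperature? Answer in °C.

ΔL = αL₀ΔT ⇒ ΔT = ΔL / (αL₀)
ΔT = 14.5×10⁻³ m / (9.00×10⁻⁶ × 9.21 m) = 174.93 K
T = -10.3 + 174.93 = 164.63 °C

T = 165 °C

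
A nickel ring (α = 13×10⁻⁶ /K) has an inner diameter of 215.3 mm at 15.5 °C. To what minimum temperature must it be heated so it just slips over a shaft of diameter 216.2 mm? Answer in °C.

T = 337 °C

Required Δd = 216.2 − 215.3 = 0.9 mm
Δd = αd₀ΔT ⇒ ΔT = Δd/(αd₀) = 0.9 / (13×10⁻⁶ × 215.3) = 321.55 K
T_min = 15.5 + 321.55 = 337.05 °C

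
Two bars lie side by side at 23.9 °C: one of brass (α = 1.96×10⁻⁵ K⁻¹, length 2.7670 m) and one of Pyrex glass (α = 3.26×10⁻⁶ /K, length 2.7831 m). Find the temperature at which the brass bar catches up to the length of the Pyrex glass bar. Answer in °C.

Equal length when α₁L₁ΔT − α₂L₂ΔT = L₂ − L₁ = 1.61×10⁻² m
α₁L₁ = 5.42332×10⁻⁵, α₂L₂ = 9.072906×10⁻⁶ → Δ(αL) = 4.5160294×10⁻⁵ m/K
ΔT = 1.61×10⁻² / 4.5160294×10⁻⁵ = 356.508 K, so T = 23.9 + 356.508 = 380.408 °C

T = 380.4 °C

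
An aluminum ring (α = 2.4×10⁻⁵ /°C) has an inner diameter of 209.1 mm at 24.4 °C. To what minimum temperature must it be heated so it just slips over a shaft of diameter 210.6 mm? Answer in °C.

Required Δd = 210.6 − 209.1 = 1.5 mm
Δd = αd₀ΔT ⇒ ΔT = Δd/(αd₀) = 1.5 / (2.4×10⁻⁵ × 209.1) = 298.90 K
T_min = 24.4 + 298.90 = 323.30 °C

T = 323 °C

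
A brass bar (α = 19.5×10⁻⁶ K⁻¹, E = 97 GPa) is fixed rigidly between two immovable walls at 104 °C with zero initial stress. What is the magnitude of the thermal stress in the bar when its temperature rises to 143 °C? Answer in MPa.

σ = 73.8 MPa

Fully constrained: the free strain ε = αΔT is blocked, so σ = Eε = EαΔT.
|ΔT| = 39 K
σ = 97.0×10⁹ × 19.5×10⁻⁶ × 39 = 7.38×10⁷ Pa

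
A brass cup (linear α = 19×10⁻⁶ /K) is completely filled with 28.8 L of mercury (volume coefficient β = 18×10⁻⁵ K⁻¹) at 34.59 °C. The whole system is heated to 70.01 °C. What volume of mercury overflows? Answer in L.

0.125 L

The cup also expands: β_container ≈ 3α = 5.7×10⁻⁵ /K
Net overflow = V₀(β_liq − 3α_cont)ΔT
β − 3α = 1.80×10⁻⁴ − 5.7×10⁻⁵ = 1.23×10⁻⁴ /K; ΔT = 35.42 K
ΔV = 28.8 × 1.23×10⁻⁴ × 35.42 = 0.125 L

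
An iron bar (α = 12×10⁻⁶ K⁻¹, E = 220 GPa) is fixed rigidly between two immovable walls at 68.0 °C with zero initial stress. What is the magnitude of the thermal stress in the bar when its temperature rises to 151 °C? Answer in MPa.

σ = 219 MPa

Fully constrained: the free strain ε = αΔT is blocked, so σ = Eε = EαΔT.
|ΔT| = 83.0 K
σ = 220×10⁹ × 12×10⁻⁶ × 83.0 = 2.19×10⁸ Pa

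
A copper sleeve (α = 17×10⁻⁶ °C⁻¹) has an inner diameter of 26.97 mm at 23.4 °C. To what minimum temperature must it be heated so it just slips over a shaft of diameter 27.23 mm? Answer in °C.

T = 590 °C

Required Δd = 27.23 − 26.97 = 0.26 mm
Δd = αd₀ΔT ⇒ ΔT = Δd/(αd₀) = 0.26 / (17×10⁻⁶ × 26.97) = 567.08 K
T_min = 23.4 + 567.08 = 590.48 °C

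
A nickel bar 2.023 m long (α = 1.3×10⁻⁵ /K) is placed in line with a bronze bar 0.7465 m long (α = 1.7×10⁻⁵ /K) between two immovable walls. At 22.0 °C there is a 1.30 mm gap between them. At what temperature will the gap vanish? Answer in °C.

T = 55.3 °C

α₁L₁ = 2.6299×10⁻⁵ m/K, α₂L₂ = 1.26905×10⁻⁵ m/K → total 3.89895×10⁻⁵ m/K
ΔT = g/(α₁L₁+α₂L₂) = 1.30×10⁻³ / 3.89895×10⁻⁵ = 33.342 K
T = 22.0 + 33.342 = 55.342 °C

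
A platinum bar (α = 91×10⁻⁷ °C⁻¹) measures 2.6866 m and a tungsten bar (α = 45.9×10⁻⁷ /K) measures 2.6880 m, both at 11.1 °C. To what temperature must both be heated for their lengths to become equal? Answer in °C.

L₁(1 + α₁ΔT) = L₂(1 + α₂ΔT) ⇒ ΔT = (L₂ − L₁)/(α₁L₁ − α₂L₂)
L₂ − L₁ = 2.6880 − 2.6866 = 1.40×10⁻³ m
α₁L₁ − α₂L₂ = 91×10⁻⁷×2.6866 − 45.9×10⁻⁷×2.6880 = 1.211014×10⁻⁵ m/K
ΔT = 1.40×10⁻³ / 1.211014×10⁻⁵ = 115.606 K
T = 11.1 + 115.606 = 126.706 °C

T = 126.7 °C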